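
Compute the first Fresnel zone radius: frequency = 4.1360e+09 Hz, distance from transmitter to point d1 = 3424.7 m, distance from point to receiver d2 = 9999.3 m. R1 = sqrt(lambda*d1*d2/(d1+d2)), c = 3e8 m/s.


lambda = c / f = 3.0000e+08 / 4.1360e+09 = 0.07253385 m
R1 = sqrt(0.07253385 * 3424.7 * 9999.3 / (3424.7 + 9999.3)) = 13.60 m

13.60 m


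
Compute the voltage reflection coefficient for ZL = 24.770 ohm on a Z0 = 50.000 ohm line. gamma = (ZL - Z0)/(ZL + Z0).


gamma = (24.770 - 50.000) / (24.770 + 50.000) = -0.3374

-0.3374


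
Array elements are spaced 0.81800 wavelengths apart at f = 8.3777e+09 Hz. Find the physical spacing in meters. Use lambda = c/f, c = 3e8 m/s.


lambda = c / f = 3.0000e+08 / 8.3777e+09 = 0.03580935 m
d = 0.81800 * 0.03580935 = 0.02929 m

0.02929 m


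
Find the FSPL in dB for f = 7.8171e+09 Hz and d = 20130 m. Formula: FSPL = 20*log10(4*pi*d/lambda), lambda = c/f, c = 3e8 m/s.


lambda = c / f = 3.0000e+08 / 7.8171e+09 = 0.03837740 m
FSPL = 20 * log10(4*pi*20130/0.03837740) = 136.4 dB

136.4 dB


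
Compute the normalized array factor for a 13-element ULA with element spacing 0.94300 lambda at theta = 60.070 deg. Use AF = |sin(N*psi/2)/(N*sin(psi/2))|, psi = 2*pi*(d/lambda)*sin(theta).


psi = 2*pi*0.94300*sin(60.070 deg) = 5.134854 rad
AF = |sin(13*5.134854/2) / (13*sin(5.134854/2))| = 0.1310

0.1310


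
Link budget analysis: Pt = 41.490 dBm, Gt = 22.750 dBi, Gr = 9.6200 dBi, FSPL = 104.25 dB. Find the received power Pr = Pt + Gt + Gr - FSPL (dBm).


Pr = 41.490 + 22.750 + 9.6200 - 104.25 = -30.39 dBm

-30.39 dBm


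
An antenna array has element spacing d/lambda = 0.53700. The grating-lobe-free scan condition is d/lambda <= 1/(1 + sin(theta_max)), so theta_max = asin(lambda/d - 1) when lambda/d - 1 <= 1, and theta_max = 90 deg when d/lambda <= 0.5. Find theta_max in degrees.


lambda/d - 1 = 1/0.53700 - 1 = 0.8621974
theta_max = asin(0.8621974) = 59.56 deg

59.56 deg


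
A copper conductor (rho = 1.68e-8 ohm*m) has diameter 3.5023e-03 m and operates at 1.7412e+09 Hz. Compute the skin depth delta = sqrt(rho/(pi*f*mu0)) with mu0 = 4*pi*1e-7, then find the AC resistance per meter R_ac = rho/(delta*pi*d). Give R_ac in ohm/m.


delta = sqrt(1.68e-8 / (pi * 1.7412e+09 * 4*pi*1e-7)) = 1.563329e-06 m
R_ac = 1.68e-8 / (1.563329e-06 * pi * 3.5023e-03) = 0.9767 ohm/m

0.9767 ohm/m


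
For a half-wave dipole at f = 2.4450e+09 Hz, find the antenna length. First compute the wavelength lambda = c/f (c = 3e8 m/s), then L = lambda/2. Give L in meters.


lambda = c / f = 3.0000e+08 / 2.4450e+09 = 0.1226994 m
L = lambda / 2 = 0.1226994 / 2 = 0.06135 m

0.06135 m


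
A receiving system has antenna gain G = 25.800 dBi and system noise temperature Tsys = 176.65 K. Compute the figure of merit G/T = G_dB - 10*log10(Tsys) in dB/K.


G/T = 25.800 - 10*log10(176.65) = 25.800 - 22.47114 = 3.329 dB/K

3.329 dB/K


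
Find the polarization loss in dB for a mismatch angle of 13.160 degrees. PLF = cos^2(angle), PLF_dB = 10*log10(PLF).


PLF_linear = cos^2(13.160 deg) = 0.9481659
PLF_dB = 10 * log10(0.9481659) = -0.2312 dB

-0.2312 dB


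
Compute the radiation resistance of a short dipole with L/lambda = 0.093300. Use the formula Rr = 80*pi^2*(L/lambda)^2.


Rr = 80 * pi^2 * (0.093300)^2 = 80 * 9.869604 * 8.704890e-03 = 6.873 ohm

6.873 ohm


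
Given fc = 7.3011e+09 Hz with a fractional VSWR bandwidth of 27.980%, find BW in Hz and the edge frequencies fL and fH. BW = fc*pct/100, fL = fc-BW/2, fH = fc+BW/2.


BW = 7.3011e+09 * 27.980/100 = 2.042848e+09 Hz
fL = 7.3011e+09 - 2.042848e+09/2 = 6.280e+09 Hz
fH = 7.3011e+09 + 2.042848e+09/2 = 8.323e+09 Hz

BW=2.043e+09 Hz, fL=6.280e+09 Hz, fH=8.323e+09 Hz


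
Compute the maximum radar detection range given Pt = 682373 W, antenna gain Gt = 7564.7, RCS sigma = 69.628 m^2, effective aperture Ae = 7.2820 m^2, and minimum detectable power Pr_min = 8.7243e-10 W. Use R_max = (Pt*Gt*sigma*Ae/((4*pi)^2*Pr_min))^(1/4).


R^4 = 682373*7564.7*69.628*7.2820 / ((4*pi)^2 * 8.7243e-10) = 1.899756e+19
R_max = 1.899756e+19^0.25 = 66020 m

66020 m


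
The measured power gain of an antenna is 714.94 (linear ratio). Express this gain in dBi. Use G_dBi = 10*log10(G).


G_dBi = 10 * log10(714.94) = 28.54 dBi

28.54 dBi


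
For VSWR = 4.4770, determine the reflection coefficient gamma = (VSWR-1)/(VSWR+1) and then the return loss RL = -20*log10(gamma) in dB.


gamma = (4.4770 - 1) / (4.4770 + 1) = 0.6348366
RL = -20 * log10(0.6348366) = 3.947 dB

3.947 dB


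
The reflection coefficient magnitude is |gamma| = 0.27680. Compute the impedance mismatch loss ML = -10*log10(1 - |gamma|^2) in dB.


ML = -10 * log10(1 - 0.27680^2) = -10 * log10(0.92338176) = 0.3462 dB

0.3462 dB


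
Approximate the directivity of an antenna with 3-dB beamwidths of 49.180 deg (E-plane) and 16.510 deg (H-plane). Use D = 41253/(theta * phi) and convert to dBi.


D_linear = 41253 / (49.180 * 16.510) = 50.80658
D_dBi = 10 * log10(50.80658) = 17.06 dBi

17.06 dBi


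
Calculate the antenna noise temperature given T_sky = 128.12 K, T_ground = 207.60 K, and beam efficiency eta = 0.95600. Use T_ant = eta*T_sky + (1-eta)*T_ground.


T_ant = 0.95600 * 128.12 + (1 - 0.95600) * 207.60 = 131.6 K

131.6 K


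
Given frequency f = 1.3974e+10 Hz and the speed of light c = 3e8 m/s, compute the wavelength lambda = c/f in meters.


lambda = c / f = 3.0000e+08 / 1.3974e+10 = 0.02147 m

0.02147 m


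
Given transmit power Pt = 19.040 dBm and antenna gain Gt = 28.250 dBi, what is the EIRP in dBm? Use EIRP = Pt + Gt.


EIRP = Pt + Gt = 19.040 + 28.250 = 47.29 dBm

47.29 dBm


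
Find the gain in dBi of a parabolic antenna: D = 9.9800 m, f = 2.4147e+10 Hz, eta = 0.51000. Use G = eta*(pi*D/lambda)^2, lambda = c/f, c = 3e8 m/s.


lambda = c / f = 3.0000e+08 / 2.4147e+10 = 0.01242390 m
G_linear = 0.51000 * (pi * 9.9800 / 0.01242390)^2 = 3.247993e+06
G_dBi = 10 * log10(3.247993e+06) = 65.12 dBi

65.12 dBi


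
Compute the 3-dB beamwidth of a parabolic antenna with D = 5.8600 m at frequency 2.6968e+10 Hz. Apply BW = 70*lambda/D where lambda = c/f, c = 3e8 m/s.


lambda = c / f = 3.0000e+08 / 2.6968e+10 = 0.01112430 m
BW = 70 * 0.01112430 / 5.8600 = 0.1329 deg

0.1329 deg


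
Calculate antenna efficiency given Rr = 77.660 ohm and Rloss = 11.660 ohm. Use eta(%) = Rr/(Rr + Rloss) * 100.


eta = 77.660 / (77.660 + 11.660) * 100 = 86.95%

86.95%


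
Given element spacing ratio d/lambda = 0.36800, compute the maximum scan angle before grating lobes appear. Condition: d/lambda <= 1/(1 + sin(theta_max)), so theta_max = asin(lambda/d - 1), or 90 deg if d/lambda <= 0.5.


lambda/d - 1 = 1/0.36800 - 1 = 1.717391 >= 1
d/lambda <= 0.5, so the array can scan to endfire without grating lobes: theta_max = 90 deg

90 deg


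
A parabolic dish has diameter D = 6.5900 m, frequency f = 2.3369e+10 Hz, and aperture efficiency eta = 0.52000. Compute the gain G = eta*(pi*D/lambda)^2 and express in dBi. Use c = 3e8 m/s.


lambda = c / f = 3.0000e+08 / 2.3369e+10 = 0.01283752 m
G_linear = 0.52000 * (pi * 6.5900 / 0.01283752)^2 = 1.352420e+06
G_dBi = 10 * log10(1.352420e+06) = 61.31 dBi

61.31 dBi


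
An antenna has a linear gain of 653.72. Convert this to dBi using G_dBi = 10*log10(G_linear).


G_dBi = 10 * log10(653.72) = 28.15 dBi

28.15 dBi


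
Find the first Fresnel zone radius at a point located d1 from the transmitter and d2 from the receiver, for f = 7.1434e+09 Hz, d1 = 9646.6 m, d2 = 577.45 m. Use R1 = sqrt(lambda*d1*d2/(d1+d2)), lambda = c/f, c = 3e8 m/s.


lambda = c / f = 3.0000e+08 / 7.1434e+09 = 0.04199681 m
R1 = sqrt(0.04199681 * 9646.6 * 577.45 / (9646.6 + 577.45)) = 4.783 m

4.783 m


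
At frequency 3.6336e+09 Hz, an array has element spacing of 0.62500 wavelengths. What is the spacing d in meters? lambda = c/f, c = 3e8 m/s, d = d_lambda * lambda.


lambda = c / f = 3.0000e+08 / 3.6336e+09 = 0.08256275 m
d = 0.62500 * 0.08256275 = 0.05160 m

0.05160 m


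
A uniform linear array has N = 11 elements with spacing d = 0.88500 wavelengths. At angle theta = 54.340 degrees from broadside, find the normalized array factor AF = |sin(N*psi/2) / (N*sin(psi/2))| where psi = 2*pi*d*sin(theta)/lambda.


psi = 2*pi*0.88500*sin(54.340 deg) = 4.517951 rad
AF = |sin(11*4.517951/2) / (11*sin(4.517951/2))| = 0.03298

0.03298


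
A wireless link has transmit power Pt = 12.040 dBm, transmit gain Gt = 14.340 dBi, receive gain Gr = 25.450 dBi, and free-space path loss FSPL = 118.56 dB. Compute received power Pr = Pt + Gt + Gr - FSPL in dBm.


Pr = 12.040 + 14.340 + 25.450 - 118.56 = -66.73 dBm

-66.73 dBm


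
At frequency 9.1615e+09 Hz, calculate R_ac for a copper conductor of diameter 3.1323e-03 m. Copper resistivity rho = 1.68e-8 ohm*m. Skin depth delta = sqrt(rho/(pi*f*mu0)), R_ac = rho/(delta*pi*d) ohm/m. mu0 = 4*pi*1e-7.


delta = sqrt(1.68e-8 / (pi * 9.1615e+09 * 4*pi*1e-7)) = 6.815402e-07 m
R_ac = 1.68e-8 / (6.815402e-07 * pi * 3.1323e-03) = 2.505 ohm/m

2.505 ohm/m


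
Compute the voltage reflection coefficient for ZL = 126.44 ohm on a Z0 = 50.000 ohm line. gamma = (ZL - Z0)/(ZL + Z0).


gamma = (126.44 - 50.000) / (126.44 + 50.000) = 0.4332

0.4332


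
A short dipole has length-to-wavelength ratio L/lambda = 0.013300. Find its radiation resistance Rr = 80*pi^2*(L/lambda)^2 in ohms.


Rr = 80 * pi^2 * (0.013300)^2 = 80 * 9.869604 * 1.768900e-04 = 0.1397 ohm

0.1397 ohm


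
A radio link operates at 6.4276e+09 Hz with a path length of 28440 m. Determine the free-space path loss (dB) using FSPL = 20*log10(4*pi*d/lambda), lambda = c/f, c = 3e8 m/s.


lambda = c / f = 3.0000e+08 / 6.4276e+09 = 0.04667372 m
FSPL = 20 * log10(4*pi*28440/0.04667372) = 137.7 dB

137.7 dB


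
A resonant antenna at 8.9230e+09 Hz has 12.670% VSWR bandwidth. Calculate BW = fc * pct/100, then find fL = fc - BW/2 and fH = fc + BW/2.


BW = 8.9230e+09 * 12.670/100 = 1.130544e+09 Hz
fL = 8.9230e+09 - 1.130544e+09/2 = 8.358e+09 Hz
fH = 8.9230e+09 + 1.130544e+09/2 = 9.488e+09 Hz

BW=1.131e+09 Hz, fL=8.358e+09 Hz, fH=9.488e+09 Hz


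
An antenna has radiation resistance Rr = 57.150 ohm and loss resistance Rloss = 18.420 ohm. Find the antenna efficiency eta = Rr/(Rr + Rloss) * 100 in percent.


eta = 57.150 / (57.150 + 18.420) * 100 = 75.63%

75.63%


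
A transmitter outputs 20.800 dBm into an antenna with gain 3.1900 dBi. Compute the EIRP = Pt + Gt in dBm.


EIRP = Pt + Gt = 20.800 + 3.1900 = 23.99 dBm

23.99 dBm


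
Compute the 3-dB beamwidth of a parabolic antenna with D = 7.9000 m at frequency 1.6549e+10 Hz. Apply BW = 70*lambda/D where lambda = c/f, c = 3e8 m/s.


lambda = c / f = 3.0000e+08 / 1.6549e+10 = 0.01812798 m
BW = 70 * 0.01812798 / 7.9000 = 0.1606 deg

0.1606 deg


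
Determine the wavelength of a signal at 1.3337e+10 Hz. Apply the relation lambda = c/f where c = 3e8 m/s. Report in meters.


lambda = c / f = 3.0000e+08 / 1.3337e+10 = 0.02249 m

0.02249 m


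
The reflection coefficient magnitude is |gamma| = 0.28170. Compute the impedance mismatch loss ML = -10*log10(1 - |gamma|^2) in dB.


ML = -10 * log10(1 - 0.28170^2) = -10 * log10(0.92064511) = 0.3591 dB

0.3591 dB


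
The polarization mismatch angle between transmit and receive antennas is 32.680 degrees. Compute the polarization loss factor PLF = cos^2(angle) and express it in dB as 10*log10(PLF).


PLF_linear = cos^2(32.680 deg) = 0.7084577
PLF_dB = 10 * log10(0.7084577) = -1.497 dB

-1.497 dB


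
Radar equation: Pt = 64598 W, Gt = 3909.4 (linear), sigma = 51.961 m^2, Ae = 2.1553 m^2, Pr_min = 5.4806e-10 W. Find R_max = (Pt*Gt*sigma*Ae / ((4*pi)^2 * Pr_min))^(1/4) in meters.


R^4 = 64598*3909.4*51.961*2.1553 / ((4*pi)^2 * 5.4806e-10) = 3.267884e+17
R_max = 3.267884e+17^0.25 = 23909 m

23909 m


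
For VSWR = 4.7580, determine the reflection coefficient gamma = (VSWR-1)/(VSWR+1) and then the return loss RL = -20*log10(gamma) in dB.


gamma = (4.7580 - 1) / (4.7580 + 1) = 0.6526572
RL = -20 * log10(0.6526572) = 3.706 dB

3.706 dB


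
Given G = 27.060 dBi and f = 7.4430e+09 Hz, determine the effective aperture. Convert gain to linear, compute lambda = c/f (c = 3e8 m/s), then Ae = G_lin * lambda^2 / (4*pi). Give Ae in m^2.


lambda = c / f = 3.0000e+08 / 7.4430e+09 = 0.04030633 m
G_linear = 10^(27.060/10) = 508.1594
Ae = G_linear * lambda^2 / (4*pi) = 508.1594 * 0.04030633^2 / (4*pi) = 0.06570 m^2

0.06570 m^2


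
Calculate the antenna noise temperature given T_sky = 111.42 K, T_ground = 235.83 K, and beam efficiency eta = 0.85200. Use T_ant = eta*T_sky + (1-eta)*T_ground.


T_ant = 0.85200 * 111.42 + (1 - 0.85200) * 235.83 = 129.8 K

129.8 K


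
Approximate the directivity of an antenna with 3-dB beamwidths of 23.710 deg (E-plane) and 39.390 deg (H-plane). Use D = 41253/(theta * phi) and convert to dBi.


D_linear = 41253 / (23.710 * 39.390) = 44.17108
D_dBi = 10 * log10(44.17108) = 16.45 dBi

16.45 dBi


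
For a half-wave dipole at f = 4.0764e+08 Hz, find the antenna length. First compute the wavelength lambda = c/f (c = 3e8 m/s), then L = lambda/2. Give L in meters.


lambda = c / f = 3.0000e+08 / 4.0764e+08 = 0.7359435 m
L = lambda / 2 = 0.7359435 / 2 = 0.3680 m

0.3680 m


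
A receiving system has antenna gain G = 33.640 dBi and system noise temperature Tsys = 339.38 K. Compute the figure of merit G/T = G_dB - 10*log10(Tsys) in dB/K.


G/T = 33.640 - 10*log10(339.38) = 33.640 - 25.30686 = 8.333 dB/K

8.333 dB/K


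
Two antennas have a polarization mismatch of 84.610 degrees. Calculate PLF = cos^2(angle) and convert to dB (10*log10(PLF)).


PLF_linear = cos^2(84.610 deg) = 8.823700e-03
PLF_dB = 10 * log10(8.823700e-03) = -20.54 dB

-20.54 dB


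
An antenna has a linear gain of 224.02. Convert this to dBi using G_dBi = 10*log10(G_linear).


G_dBi = 10 * log10(224.02) = 23.50 dBi

23.50 dBi


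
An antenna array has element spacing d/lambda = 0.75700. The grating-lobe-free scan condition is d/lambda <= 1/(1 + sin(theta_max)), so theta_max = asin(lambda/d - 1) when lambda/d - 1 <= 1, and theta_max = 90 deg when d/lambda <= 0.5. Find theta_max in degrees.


lambda/d - 1 = 1/0.75700 - 1 = 0.3210040
theta_max = asin(0.3210040) = 18.72 deg

18.72 deg


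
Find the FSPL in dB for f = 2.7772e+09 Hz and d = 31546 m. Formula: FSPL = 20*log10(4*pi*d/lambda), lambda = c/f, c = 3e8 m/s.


lambda = c / f = 3.0000e+08 / 2.7772e+09 = 0.1080225 m
FSPL = 20 * log10(4*pi*31546/0.1080225) = 131.3 dB

131.3 dB


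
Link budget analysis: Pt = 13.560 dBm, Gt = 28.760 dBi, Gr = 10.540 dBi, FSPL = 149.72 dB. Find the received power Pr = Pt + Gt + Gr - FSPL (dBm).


Pr = 13.560 + 28.760 + 10.540 - 149.72 = -96.86 dBm

-96.86 dBm


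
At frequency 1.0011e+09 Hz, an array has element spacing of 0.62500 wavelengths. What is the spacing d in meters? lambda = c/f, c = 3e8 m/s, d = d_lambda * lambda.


lambda = c / f = 3.0000e+08 / 1.0011e+09 = 0.2996704 m
d = 0.62500 * 0.2996704 = 0.1873 m

0.1873 m


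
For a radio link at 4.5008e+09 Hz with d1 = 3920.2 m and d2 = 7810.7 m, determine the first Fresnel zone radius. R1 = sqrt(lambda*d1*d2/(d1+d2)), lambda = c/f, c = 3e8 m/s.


lambda = c / f = 3.0000e+08 / 4.5008e+09 = 0.06665482 m
R1 = sqrt(0.06665482 * 3920.2 * 7810.7 / (3920.2 + 7810.7)) = 13.19 m

13.19 m


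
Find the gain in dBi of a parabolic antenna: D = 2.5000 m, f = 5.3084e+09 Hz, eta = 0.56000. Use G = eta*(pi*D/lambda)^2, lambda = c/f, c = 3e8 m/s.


lambda = c / f = 3.0000e+08 / 5.3084e+09 = 0.05651420 m
G_linear = 0.56000 * (pi * 2.5000 / 0.05651420)^2 = 10815.65
G_dBi = 10 * log10(10815.65) = 40.34 dBi

40.34 dBi


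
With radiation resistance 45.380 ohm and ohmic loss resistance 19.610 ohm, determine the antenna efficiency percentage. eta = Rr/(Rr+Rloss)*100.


eta = 45.380 / (45.380 + 19.610) * 100 = 69.83%

69.83%


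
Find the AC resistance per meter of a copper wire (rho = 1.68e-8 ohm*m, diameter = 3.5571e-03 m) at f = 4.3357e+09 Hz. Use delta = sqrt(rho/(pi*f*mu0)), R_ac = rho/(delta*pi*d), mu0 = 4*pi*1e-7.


delta = sqrt(1.68e-8 / (pi * 4.3357e+09 * 4*pi*1e-7)) = 9.907068e-07 m
R_ac = 1.68e-8 / (9.907068e-07 * pi * 3.5571e-03) = 1.517 ohm/m

1.517 ohm/m


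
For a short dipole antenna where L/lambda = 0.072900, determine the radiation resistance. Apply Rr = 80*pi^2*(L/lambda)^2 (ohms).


Rr = 80 * pi^2 * (0.072900)^2 = 80 * 9.869604 * 5.314410e-03 = 4.196 ohm

4.196 ohm


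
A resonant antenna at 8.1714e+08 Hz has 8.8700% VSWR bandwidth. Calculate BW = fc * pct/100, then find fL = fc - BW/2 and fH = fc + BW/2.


BW = 8.1714e+08 * 8.8700/100 = 7.248032e+07 Hz
fL = 8.1714e+08 - 7.248032e+07/2 = 7.809e+08 Hz
fH = 8.1714e+08 + 7.248032e+07/2 = 8.534e+08 Hz

BW=7.248e+07 Hz, fL=7.809e+08 Hz, fH=8.534e+08 Hz


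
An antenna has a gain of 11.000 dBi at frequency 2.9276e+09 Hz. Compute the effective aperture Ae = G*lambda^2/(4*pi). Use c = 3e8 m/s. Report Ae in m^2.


lambda = c / f = 3.0000e+08 / 2.9276e+09 = 0.1024730 m
G_linear = 10^(11.000/10) = 12.58925
Ae = G_linear * lambda^2 / (4*pi) = 12.58925 * 0.1024730^2 / (4*pi) = 0.01052 m^2

0.01052 m^2


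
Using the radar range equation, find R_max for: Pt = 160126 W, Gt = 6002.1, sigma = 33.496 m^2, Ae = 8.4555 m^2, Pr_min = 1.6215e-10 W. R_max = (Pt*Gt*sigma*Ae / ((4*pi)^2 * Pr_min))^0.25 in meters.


R^4 = 160126*6002.1*33.496*8.4555 / ((4*pi)^2 * 1.6215e-10) = 1.063067e+19
R_max = 1.063067e+19^0.25 = 57101 m

57101 m


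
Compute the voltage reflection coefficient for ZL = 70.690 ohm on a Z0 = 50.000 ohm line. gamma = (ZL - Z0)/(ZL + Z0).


gamma = (70.690 - 50.000) / (70.690 + 50.000) = 0.1714

0.1714


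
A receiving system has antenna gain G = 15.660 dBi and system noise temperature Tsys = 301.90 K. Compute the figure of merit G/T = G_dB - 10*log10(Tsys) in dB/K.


G/T = 15.660 - 10*log10(301.90) = 15.660 - 24.79863 = -9.139 dB/K

-9.139 dB/K


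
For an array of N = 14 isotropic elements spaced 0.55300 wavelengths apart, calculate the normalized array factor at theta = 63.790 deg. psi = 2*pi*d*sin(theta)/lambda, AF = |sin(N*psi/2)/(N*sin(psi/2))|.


psi = 2*pi*0.55300*sin(63.790 deg) = 3.117347 rad
AF = |sin(14*3.117347/2) / (14*sin(3.117347/2))| = 0.01207

0.01207


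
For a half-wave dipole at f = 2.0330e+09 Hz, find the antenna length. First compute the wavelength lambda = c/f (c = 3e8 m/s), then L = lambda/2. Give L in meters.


lambda = c / f = 3.0000e+08 / 2.0330e+09 = 0.1475652 m
L = lambda / 2 = 0.1475652 / 2 = 0.07378 m

0.07378 m


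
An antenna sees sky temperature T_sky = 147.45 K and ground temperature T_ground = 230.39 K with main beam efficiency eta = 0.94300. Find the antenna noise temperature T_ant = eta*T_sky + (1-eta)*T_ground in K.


T_ant = 0.94300 * 147.45 + (1 - 0.94300) * 230.39 = 152.2 K

152.2 K


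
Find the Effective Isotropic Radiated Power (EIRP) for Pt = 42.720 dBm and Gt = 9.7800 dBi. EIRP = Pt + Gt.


EIRP = Pt + Gt = 42.720 + 9.7800 = 52.50 dBm

52.50 dBm


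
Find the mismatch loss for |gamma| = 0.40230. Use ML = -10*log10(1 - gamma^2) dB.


ML = -10 * log10(1 - 0.40230^2) = -10 * log10(0.83815471) = 0.7668 dB

0.7668 dB


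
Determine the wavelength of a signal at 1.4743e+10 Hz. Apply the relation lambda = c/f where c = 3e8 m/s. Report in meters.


lambda = c / f = 3.0000e+08 / 1.4743e+10 = 0.02035 m

0.02035 m


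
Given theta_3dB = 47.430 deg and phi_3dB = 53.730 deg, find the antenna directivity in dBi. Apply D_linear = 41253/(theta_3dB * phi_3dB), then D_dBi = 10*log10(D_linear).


D_linear = 41253 / (47.430 * 53.730) = 16.18772
D_dBi = 10 * log10(16.18772) = 12.09 dBi

12.09 dBi


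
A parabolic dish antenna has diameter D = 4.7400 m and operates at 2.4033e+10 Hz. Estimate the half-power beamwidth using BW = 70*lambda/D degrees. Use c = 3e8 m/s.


lambda = c / f = 3.0000e+08 / 2.4033e+10 = 0.01248284 m
BW = 70 * 0.01248284 / 4.7400 = 0.1843 deg

0.1843 deg


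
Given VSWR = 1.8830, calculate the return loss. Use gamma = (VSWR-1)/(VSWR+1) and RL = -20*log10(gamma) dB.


gamma = (1.8830 - 1) / (1.8830 + 1) = 0.3062782
RL = -20 * log10(0.3062782) = 10.28 dB

10.28 dB


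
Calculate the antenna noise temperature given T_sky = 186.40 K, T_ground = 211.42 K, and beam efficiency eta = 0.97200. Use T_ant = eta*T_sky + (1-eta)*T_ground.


T_ant = 0.97200 * 186.40 + (1 - 0.97200) * 211.42 = 187.1 K

187.1 K


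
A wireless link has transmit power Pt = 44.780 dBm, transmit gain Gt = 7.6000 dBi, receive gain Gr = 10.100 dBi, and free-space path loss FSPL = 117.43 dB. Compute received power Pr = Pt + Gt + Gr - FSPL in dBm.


Pr = 44.780 + 7.6000 + 10.100 - 117.43 = -54.95 dBm

-54.95 dBm


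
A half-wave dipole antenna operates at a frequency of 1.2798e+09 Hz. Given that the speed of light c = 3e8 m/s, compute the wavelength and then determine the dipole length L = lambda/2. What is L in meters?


lambda = c / f = 3.0000e+08 / 1.2798e+09 = 0.2344116 m
L = lambda / 2 = 0.2344116 / 2 = 0.1172 m

0.1172 m


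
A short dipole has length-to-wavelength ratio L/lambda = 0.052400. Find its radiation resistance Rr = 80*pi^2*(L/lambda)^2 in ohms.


Rr = 80 * pi^2 * (0.052400)^2 = 80 * 9.869604 * 2.745760e-03 = 2.168 ohm

2.168 ohm


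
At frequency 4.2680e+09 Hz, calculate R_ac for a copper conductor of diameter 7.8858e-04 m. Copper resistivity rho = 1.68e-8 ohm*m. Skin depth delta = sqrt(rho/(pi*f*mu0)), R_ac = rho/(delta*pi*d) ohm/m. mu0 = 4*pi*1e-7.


delta = sqrt(1.68e-8 / (pi * 4.2680e+09 * 4*pi*1e-7)) = 9.985333e-07 m
R_ac = 1.68e-8 / (9.985333e-07 * pi * 7.8858e-04) = 6.791 ohm/m

6.791 ohm/m


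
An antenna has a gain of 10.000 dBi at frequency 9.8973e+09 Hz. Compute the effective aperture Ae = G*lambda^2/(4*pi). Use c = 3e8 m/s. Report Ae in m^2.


lambda = c / f = 3.0000e+08 / 9.8973e+09 = 0.03031130 m
G_linear = 10^(10.000/10) = 10.00000
Ae = G_linear * lambda^2 / (4*pi) = 10.00000 * 0.03031130^2 / (4*pi) = 7.311e-04 m^2

7.311e-04 m^2


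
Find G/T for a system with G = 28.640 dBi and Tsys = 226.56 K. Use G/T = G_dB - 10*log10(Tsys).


G/T = 28.640 - 10*log10(226.56) = 28.640 - 23.55183 = 5.088 dB/K

5.088 dB/K


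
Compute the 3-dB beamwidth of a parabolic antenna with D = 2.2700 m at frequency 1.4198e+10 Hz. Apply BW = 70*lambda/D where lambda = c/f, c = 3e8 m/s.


lambda = c / f = 3.0000e+08 / 1.4198e+10 = 0.02112974 m
BW = 70 * 0.02112974 / 2.2700 = 0.6516 deg

0.6516 deg


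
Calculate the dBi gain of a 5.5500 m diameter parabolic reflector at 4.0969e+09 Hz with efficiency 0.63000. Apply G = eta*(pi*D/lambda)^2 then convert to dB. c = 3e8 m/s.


lambda = c / f = 3.0000e+08 / 4.0969e+09 = 0.07322610 m
G_linear = 0.63000 * (pi * 5.5500 / 0.07322610)^2 = 35718.60
G_dBi = 10 * log10(35718.60) = 45.53 dBi

45.53 dBi


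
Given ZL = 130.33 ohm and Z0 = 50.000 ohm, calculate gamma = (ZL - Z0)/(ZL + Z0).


gamma = (130.33 - 50.000) / (130.33 + 50.000) = 0.4455

0.4455


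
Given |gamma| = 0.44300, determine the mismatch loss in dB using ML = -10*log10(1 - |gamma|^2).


ML = -10 * log10(1 - 0.44300^2) = -10 * log10(0.803751) = 0.9488 dB

0.9488 dB


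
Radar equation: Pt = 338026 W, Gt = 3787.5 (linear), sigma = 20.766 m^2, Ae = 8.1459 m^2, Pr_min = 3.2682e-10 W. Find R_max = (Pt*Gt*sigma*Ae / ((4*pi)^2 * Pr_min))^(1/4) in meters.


R^4 = 338026*3787.5*20.766*8.1459 / ((4*pi)^2 * 3.2682e-10) = 4.196298e+18
R_max = 4.196298e+18^0.25 = 45260 m

45260 m


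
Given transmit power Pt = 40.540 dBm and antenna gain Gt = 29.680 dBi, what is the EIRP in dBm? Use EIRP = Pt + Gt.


EIRP = Pt + Gt = 40.540 + 29.680 = 70.22 dBm

70.22 dBm


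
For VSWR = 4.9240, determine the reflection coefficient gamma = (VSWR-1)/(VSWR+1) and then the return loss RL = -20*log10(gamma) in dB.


gamma = (4.9240 - 1) / (4.9240 + 1) = 0.6623903
RL = -20 * log10(0.6623903) = 3.578 dB

3.578 dB


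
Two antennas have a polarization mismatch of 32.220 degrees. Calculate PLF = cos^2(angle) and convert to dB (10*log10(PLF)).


PLF_linear = cos^2(32.220 deg) = 0.7157280
PLF_dB = 10 * log10(0.7157280) = -1.453 dB

-1.453 dB


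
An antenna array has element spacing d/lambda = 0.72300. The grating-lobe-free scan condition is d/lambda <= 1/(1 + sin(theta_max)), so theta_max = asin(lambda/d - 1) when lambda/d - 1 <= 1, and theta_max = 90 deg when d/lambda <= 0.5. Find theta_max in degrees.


lambda/d - 1 = 1/0.72300 - 1 = 0.3831259
theta_max = asin(0.3831259) = 22.53 deg

22.53 deg


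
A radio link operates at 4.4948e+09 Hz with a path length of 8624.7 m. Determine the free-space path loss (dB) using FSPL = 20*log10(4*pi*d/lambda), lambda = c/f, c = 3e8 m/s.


lambda = c / f = 3.0000e+08 / 4.4948e+09 = 0.06674379 m
FSPL = 20 * log10(4*pi*8624.7/0.06674379) = 124.2 dB

124.2 dB


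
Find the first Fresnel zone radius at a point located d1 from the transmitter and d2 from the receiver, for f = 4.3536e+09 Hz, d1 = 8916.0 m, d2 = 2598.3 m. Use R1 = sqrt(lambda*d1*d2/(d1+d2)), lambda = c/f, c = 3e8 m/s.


lambda = c / f = 3.0000e+08 / 4.3536e+09 = 0.06890849 m
R1 = sqrt(0.06890849 * 8916.0 * 2598.3 / (8916.0 + 2598.3)) = 11.77 m

11.77 m


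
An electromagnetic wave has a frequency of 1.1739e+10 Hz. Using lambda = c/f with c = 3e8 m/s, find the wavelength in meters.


lambda = c / f = 3.0000e+08 / 1.1739e+10 = 0.02556 m

0.02556 m


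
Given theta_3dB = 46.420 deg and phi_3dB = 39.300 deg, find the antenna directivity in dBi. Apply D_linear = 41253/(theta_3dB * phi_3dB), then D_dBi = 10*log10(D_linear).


D_linear = 41253 / (46.420 * 39.300) = 22.61298
D_dBi = 10 * log10(22.61298) = 13.54 dBi

13.54 dBi


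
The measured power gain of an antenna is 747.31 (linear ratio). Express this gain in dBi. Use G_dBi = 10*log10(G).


G_dBi = 10 * log10(747.31) = 28.74 dBi

28.74 dBi


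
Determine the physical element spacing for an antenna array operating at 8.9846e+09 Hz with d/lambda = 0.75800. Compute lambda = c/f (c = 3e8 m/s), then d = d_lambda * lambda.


lambda = c / f = 3.0000e+08 / 8.9846e+09 = 0.03339047 m
d = 0.75800 * 0.03339047 = 0.02531 m

0.02531 m


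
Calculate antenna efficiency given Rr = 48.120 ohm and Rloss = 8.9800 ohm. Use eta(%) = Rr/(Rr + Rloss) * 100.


eta = 48.120 / (48.120 + 8.9800) * 100 = 84.27%

84.27%


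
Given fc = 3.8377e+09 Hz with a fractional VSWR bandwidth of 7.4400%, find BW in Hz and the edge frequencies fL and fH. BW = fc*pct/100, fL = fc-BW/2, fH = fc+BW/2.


BW = 3.8377e+09 * 7.4400/100 = 2.855249e+08 Hz
fL = 3.8377e+09 - 2.855249e+08/2 = 3.695e+09 Hz
fH = 3.8377e+09 + 2.855249e+08/2 = 3.980e+09 Hz

BW=2.855e+08 Hz, fL=3.695e+09 Hz, fH=3.980e+09 Hz


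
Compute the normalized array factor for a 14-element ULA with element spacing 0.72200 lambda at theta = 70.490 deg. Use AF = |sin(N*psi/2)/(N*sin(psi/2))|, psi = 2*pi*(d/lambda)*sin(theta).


psi = 2*pi*0.72200*sin(70.490 deg) = 4.275991 rad
AF = |sin(14*4.275991/2) / (14*sin(4.275991/2))| = 0.08437

0.08437


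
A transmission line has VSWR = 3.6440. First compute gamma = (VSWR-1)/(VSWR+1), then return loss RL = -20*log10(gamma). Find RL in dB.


gamma = (3.6440 - 1) / (3.6440 + 1) = 0.5693368
RL = -20 * log10(0.5693368) = 4.893 dB

4.893 dB


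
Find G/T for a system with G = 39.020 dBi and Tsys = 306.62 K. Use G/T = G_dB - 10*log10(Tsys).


G/T = 39.020 - 10*log10(306.62) = 39.020 - 24.86600 = 14.15 dB/K

14.15 dB/K


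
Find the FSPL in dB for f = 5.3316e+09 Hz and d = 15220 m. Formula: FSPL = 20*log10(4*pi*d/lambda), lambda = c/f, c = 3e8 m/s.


lambda = c / f = 3.0000e+08 / 5.3316e+09 = 0.05626829 m
FSPL = 20 * log10(4*pi*15220/0.05626829) = 130.6 dB

130.6 dB


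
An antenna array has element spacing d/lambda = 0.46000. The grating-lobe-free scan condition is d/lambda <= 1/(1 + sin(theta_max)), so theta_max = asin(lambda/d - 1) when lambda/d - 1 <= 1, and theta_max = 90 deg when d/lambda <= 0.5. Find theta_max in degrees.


lambda/d - 1 = 1/0.46000 - 1 = 1.173913 >= 1
d/lambda <= 0.5, so the array can scan to endfire without grating lobes: theta_max = 90 deg

90 deg


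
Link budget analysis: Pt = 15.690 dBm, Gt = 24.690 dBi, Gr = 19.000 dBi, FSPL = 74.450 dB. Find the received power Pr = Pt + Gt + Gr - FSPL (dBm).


Pr = 15.690 + 24.690 + 19.000 - 74.450 = -15.07 dBm

-15.07 dBm


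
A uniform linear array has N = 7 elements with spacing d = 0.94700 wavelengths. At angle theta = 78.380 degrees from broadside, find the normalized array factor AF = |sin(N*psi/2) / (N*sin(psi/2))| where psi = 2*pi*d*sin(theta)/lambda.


psi = 2*pi*0.94700*sin(78.380 deg) = 5.828228 rad
AF = |sin(7*5.828228/2) / (7*sin(5.828228/2))| = 0.6333

0.6333


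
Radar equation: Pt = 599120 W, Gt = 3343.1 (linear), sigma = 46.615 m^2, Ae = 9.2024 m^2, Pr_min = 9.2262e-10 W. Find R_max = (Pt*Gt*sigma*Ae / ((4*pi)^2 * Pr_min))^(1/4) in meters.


R^4 = 599120*3343.1*46.615*9.2024 / ((4*pi)^2 * 9.2262e-10) = 5.897221e+18
R_max = 5.897221e+18^0.25 = 49279 m

49279 m


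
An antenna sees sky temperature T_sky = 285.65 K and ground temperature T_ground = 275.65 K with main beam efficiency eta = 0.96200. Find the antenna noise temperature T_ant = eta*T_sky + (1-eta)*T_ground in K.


T_ant = 0.96200 * 285.65 + (1 - 0.96200) * 275.65 = 285.3 K

285.3 K


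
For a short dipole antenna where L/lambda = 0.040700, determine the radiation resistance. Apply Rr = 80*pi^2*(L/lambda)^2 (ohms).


Rr = 80 * pi^2 * (0.040700)^2 = 80 * 9.869604 * 1.656490e-03 = 1.308 ohm

1.308 ohm


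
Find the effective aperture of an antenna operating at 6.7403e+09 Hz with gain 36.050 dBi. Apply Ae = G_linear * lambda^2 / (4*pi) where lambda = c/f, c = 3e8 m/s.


lambda = c / f = 3.0000e+08 / 6.7403e+09 = 0.04450840 m
G_linear = 10^(36.050/10) = 4027.170
Ae = G_linear * lambda^2 / (4*pi) = 4027.170 * 0.04450840^2 / (4*pi) = 0.6349 m^2

0.6349 m^2


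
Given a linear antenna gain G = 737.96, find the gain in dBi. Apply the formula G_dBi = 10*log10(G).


G_dBi = 10 * log10(737.96) = 28.68 dBi

28.68 dBi


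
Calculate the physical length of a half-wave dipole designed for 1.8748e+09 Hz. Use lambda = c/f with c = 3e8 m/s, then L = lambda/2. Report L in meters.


lambda = c / f = 3.0000e+08 / 1.8748e+09 = 0.1600171 m
L = lambda / 2 = 0.1600171 / 2 = 0.08001 m

0.08001 m


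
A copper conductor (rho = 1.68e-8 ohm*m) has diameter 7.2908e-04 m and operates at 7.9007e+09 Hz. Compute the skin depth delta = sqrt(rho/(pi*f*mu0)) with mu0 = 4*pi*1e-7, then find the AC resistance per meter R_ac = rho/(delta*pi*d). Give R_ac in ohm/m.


delta = sqrt(1.68e-8 / (pi * 7.9007e+09 * 4*pi*1e-7)) = 7.339086e-07 m
R_ac = 1.68e-8 / (7.339086e-07 * pi * 7.2908e-04) = 9.994 ohm/m

9.994 ohm/m


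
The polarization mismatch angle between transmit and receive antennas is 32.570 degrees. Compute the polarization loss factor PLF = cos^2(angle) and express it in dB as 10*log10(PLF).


PLF_linear = cos^2(32.570 deg) = 0.7102012
PLF_dB = 10 * log10(0.7102012) = -1.486 dB

-1.486 dB


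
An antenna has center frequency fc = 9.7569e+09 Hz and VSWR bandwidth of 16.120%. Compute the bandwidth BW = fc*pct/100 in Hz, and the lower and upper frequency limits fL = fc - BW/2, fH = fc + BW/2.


BW = 9.7569e+09 * 16.120/100 = 1.572812e+09 Hz
fL = 9.7569e+09 - 1.572812e+09/2 = 8.970e+09 Hz
fH = 9.7569e+09 + 1.572812e+09/2 = 1.054e+10 Hz

BW=1.573e+09 Hz, fL=8.970e+09 Hz, fH=1.054e+10 Hz


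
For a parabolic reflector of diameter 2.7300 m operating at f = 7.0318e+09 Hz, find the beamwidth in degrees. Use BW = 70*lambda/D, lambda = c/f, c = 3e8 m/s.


lambda = c / f = 3.0000e+08 / 7.0318e+09 = 0.04266333 m
BW = 70 * 0.04266333 / 2.7300 = 1.094 deg

1.094 deg


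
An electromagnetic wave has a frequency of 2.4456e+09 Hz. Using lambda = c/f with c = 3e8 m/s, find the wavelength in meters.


lambda = c / f = 3.0000e+08 / 2.4456e+09 = 0.1227 m

0.1227 m


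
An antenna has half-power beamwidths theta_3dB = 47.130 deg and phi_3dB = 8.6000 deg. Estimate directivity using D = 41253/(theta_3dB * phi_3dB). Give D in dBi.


D_linear = 41253 / (47.130 * 8.6000) = 101.7793
D_dBi = 10 * log10(101.7793) = 20.08 dBi

20.08 dBi


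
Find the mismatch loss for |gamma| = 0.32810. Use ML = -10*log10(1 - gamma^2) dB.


ML = -10 * log10(1 - 0.32810^2) = -10 * log10(0.89235039) = 0.4946 dB

0.4946 dB


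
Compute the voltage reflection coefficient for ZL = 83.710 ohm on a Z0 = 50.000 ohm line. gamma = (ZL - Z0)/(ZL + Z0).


gamma = (83.710 - 50.000) / (83.710 + 50.000) = 0.2521

0.2521


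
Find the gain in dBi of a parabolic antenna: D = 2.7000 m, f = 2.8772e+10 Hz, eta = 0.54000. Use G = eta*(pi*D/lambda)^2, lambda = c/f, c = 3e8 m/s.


lambda = c / f = 3.0000e+08 / 2.8772e+10 = 0.01042680 m
G_linear = 0.54000 * (pi * 2.7000 / 0.01042680)^2 = 357370.7
G_dBi = 10 * log10(357370.7) = 55.53 dBi

55.53 dBi


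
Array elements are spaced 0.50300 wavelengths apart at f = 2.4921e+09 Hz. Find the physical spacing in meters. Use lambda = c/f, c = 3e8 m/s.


lambda = c / f = 3.0000e+08 / 2.4921e+09 = 0.1203804 m
d = 0.50300 * 0.1203804 = 0.06055 m

0.06055 m


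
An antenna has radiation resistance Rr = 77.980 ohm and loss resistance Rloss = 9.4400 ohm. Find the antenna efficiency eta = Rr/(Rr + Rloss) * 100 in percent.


eta = 77.980 / (77.980 + 9.4400) * 100 = 89.20%

89.20%


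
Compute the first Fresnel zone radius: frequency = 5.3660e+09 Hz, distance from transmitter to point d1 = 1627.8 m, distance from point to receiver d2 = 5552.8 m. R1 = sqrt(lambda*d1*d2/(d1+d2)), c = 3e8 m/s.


lambda = c / f = 3.0000e+08 / 5.3660e+09 = 0.05590757 m
R1 = sqrt(0.05590757 * 1627.8 * 5552.8 / (1627.8 + 5552.8)) = 8.389 m

8.389 m


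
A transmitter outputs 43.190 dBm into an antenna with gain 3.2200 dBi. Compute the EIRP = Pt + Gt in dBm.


EIRP = Pt + Gt = 43.190 + 3.2200 = 46.41 dBm

46.41 dBm


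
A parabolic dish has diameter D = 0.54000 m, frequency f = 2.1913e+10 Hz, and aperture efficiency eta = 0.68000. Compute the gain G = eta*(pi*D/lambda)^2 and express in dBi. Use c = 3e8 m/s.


lambda = c / f = 3.0000e+08 / 2.1913e+10 = 0.01369050 m
G_linear = 0.68000 * (pi * 0.54000 / 0.01369050)^2 = 10441.37
G_dBi = 10 * log10(10441.37) = 40.19 dBi

40.19 dBi


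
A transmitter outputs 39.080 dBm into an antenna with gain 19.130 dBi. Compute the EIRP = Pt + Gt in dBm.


EIRP = Pt + Gt = 39.080 + 19.130 = 58.21 dBm

58.21 dBm


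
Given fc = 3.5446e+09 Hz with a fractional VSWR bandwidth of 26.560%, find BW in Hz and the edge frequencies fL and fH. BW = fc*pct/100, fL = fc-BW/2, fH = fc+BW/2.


BW = 3.5446e+09 * 26.560/100 = 9.414458e+08 Hz
fL = 3.5446e+09 - 9.414458e+08/2 = 3.074e+09 Hz
fH = 3.5446e+09 + 9.414458e+08/2 = 4.015e+09 Hz

BW=9.414e+08 Hz, fL=3.074e+09 Hz, fH=4.015e+09 Hz


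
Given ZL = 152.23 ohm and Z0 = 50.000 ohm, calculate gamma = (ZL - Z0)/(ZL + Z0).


gamma = (152.23 - 50.000) / (152.23 + 50.000) = 0.5055

0.5055


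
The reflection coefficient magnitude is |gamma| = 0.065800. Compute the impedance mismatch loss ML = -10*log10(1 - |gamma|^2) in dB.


ML = -10 * log10(1 - 0.065800^2) = -10 * log10(0.99567036) = 0.01884 dB

0.01884 dB


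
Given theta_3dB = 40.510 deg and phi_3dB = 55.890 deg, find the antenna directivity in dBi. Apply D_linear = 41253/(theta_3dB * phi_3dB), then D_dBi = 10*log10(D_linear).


D_linear = 41253 / (40.510 * 55.890) = 18.22045
D_dBi = 10 * log10(18.22045) = 12.61 dBi

12.61 dBi


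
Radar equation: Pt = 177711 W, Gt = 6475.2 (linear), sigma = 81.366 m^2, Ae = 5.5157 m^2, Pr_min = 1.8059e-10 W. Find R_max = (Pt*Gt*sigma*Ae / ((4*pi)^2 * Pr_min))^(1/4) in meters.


R^4 = 177711*6475.2*81.366*5.5157 / ((4*pi)^2 * 1.8059e-10) = 1.810913e+19
R_max = 1.810913e+19^0.25 = 65234 m

65234 m


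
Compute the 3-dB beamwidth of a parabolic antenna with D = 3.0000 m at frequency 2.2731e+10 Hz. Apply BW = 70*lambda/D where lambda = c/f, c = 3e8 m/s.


lambda = c / f = 3.0000e+08 / 2.2731e+10 = 0.01319784 m
BW = 70 * 0.01319784 / 3.0000 = 0.3079 deg

0.3079 deg


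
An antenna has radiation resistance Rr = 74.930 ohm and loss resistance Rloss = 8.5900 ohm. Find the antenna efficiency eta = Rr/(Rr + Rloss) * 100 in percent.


eta = 74.930 / (74.930 + 8.5900) * 100 = 89.72%

89.72%


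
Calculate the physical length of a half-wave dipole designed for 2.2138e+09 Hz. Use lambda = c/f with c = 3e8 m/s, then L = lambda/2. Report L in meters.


lambda = c / f = 3.0000e+08 / 2.2138e+09 = 0.1355136 m
L = lambda / 2 = 0.1355136 / 2 = 0.06776 m

0.06776 m


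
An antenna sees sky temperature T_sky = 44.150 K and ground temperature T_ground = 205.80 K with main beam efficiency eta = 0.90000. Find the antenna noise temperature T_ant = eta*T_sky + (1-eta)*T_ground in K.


T_ant = 0.90000 * 44.150 + (1 - 0.90000) * 205.80 = 60.31 K

60.31 K


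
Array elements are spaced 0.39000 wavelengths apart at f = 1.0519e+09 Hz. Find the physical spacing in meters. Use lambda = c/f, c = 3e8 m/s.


lambda = c / f = 3.0000e+08 / 1.0519e+09 = 0.2851982 m
d = 0.39000 * 0.2851982 = 0.1112 m

0.1112 m


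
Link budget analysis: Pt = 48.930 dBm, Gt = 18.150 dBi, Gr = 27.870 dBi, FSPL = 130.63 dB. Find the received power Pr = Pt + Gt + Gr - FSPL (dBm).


Pr = 48.930 + 18.150 + 27.870 - 130.63 = -35.68 dBm

-35.68 dBm


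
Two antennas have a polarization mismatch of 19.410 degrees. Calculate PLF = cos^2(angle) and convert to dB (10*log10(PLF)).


PLF_linear = cos^2(19.410 deg) = 0.8895596
PLF_dB = 10 * log10(0.8895596) = -0.5082 dB

-0.5082 dB


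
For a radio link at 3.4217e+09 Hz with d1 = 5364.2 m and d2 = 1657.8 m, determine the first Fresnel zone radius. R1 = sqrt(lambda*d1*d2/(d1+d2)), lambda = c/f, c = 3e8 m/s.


lambda = c / f = 3.0000e+08 / 3.4217e+09 = 0.08767572 m
R1 = sqrt(0.08767572 * 5364.2 * 1657.8 / (5364.2 + 1657.8)) = 10.54 m

10.54 m


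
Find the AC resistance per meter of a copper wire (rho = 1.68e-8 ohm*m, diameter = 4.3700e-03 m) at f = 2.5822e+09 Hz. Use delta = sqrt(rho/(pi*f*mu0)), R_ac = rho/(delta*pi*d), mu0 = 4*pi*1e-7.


delta = sqrt(1.68e-8 / (pi * 2.5822e+09 * 4*pi*1e-7)) = 1.283748e-06 m
R_ac = 1.68e-8 / (1.283748e-06 * pi * 4.3700e-03) = 0.9532 ohm/m

0.9532 ohm/m


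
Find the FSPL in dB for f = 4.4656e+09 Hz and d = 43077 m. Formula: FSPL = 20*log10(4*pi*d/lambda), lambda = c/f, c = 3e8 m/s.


lambda = c / f = 3.0000e+08 / 4.4656e+09 = 0.06718022 m
FSPL = 20 * log10(4*pi*43077/0.06718022) = 138.1 dB

138.1 dB


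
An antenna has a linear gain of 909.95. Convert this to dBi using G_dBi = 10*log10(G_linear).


G_dBi = 10 * log10(909.95) = 29.59 dBi

29.59 dBi


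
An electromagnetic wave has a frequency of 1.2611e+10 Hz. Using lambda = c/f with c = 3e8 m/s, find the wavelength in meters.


lambda = c / f = 3.0000e+08 / 1.2611e+10 = 0.02379 m

0.02379 m


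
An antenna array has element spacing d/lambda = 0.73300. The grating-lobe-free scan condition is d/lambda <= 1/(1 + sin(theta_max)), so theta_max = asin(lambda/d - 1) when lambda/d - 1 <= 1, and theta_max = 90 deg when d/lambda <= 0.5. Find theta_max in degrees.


lambda/d - 1 = 1/0.73300 - 1 = 0.3642565
theta_max = asin(0.3642565) = 21.36 deg

21.36 deg


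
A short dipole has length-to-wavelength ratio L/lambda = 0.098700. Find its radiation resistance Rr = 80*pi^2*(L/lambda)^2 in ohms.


Rr = 80 * pi^2 * (0.098700)^2 = 80 * 9.869604 * 9.741690e-03 = 7.692 ohm

7.692 ohm


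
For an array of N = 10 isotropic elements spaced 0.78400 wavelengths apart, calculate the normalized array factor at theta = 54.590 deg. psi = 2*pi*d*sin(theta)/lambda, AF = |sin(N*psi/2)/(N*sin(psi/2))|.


psi = 2*pi*0.78400*sin(54.590 deg) = 4.014836 rad
AF = |sin(10*4.014836/2) / (10*sin(4.014836/2))| = 0.1038

0.1038
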